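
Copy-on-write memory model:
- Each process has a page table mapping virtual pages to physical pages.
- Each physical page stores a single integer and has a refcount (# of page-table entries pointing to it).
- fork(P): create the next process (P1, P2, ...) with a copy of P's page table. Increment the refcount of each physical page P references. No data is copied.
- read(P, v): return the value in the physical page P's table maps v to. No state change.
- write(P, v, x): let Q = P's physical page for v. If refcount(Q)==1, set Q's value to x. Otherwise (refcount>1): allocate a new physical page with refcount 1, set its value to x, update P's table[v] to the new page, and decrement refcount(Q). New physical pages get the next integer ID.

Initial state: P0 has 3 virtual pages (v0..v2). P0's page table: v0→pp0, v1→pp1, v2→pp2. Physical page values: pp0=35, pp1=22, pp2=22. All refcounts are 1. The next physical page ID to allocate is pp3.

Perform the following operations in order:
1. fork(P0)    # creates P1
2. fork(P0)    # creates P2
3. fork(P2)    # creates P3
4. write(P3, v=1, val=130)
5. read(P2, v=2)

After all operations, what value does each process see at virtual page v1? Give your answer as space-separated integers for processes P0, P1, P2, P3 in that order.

Op 1: fork(P0) -> P1. 3 ppages; refcounts: pp0:2 pp1:2 pp2:2
Op 2: fork(P0) -> P2. 3 ppages; refcounts: pp0:3 pp1:3 pp2:3
Op 3: fork(P2) -> P3. 3 ppages; refcounts: pp0:4 pp1:4 pp2:4
Op 4: write(P3, v1, 130). refcount(pp1)=4>1 -> COPY to pp3. 4 ppages; refcounts: pp0:4 pp1:3 pp2:4 pp3:1
Op 5: read(P2, v2) -> 22. No state change.
P0: v1 -> pp1 = 22
P1: v1 -> pp1 = 22
P2: v1 -> pp1 = 22
P3: v1 -> pp3 = 130

Answer: 22 22 22 130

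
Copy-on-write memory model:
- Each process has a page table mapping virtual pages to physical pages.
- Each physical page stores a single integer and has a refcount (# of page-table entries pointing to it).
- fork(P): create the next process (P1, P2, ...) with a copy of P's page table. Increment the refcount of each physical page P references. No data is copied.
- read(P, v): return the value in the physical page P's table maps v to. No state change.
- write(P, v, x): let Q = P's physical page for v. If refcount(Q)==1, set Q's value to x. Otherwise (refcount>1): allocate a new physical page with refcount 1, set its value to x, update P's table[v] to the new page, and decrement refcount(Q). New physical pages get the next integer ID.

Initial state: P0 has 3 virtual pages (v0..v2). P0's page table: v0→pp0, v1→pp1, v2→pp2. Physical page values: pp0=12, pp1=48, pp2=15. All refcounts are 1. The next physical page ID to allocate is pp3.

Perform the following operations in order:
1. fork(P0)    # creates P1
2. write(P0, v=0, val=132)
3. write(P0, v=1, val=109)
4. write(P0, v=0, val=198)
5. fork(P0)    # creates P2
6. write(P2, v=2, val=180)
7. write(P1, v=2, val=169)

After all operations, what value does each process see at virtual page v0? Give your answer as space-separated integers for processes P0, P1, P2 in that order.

Answer: 198 12 198

Derivation:
Op 1: fork(P0) -> P1. 3 ppages; refcounts: pp0:2 pp1:2 pp2:2
Op 2: write(P0, v0, 132). refcount(pp0)=2>1 -> COPY to pp3. 4 ppages; refcounts: pp0:1 pp1:2 pp2:2 pp3:1
Op 3: write(P0, v1, 109). refcount(pp1)=2>1 -> COPY to pp4. 5 ppages; refcounts: pp0:1 pp1:1 pp2:2 pp3:1 pp4:1
Op 4: write(P0, v0, 198). refcount(pp3)=1 -> write in place. 5 ppages; refcounts: pp0:1 pp1:1 pp2:2 pp3:1 pp4:1
Op 5: fork(P0) -> P2. 5 ppages; refcounts: pp0:1 pp1:1 pp2:3 pp3:2 pp4:2
Op 6: write(P2, v2, 180). refcount(pp2)=3>1 -> COPY to pp5. 6 ppages; refcounts: pp0:1 pp1:1 pp2:2 pp3:2 pp4:2 pp5:1
Op 7: write(P1, v2, 169). refcount(pp2)=2>1 -> COPY to pp6. 7 ppages; refcounts: pp0:1 pp1:1 pp2:1 pp3:2 pp4:2 pp5:1 pp6:1
P0: v0 -> pp3 = 198
P1: v0 -> pp0 = 12
P2: v0 -> pp3 = 198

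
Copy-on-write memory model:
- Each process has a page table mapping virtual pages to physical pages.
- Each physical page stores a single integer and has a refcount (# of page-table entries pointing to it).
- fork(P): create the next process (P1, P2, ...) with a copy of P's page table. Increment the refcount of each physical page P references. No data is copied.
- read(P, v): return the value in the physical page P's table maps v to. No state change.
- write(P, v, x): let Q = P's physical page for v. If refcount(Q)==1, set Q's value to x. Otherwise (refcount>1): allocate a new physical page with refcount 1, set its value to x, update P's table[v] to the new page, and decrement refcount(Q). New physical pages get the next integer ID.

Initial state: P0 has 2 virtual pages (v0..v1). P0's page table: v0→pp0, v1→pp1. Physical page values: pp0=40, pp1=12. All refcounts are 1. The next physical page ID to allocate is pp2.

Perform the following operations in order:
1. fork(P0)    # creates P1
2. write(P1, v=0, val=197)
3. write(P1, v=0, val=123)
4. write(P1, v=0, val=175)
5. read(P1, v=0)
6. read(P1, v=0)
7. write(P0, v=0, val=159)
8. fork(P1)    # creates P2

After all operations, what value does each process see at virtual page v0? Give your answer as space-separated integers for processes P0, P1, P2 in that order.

Op 1: fork(P0) -> P1. 2 ppages; refcounts: pp0:2 pp1:2
Op 2: write(P1, v0, 197). refcount(pp0)=2>1 -> COPY to pp2. 3 ppages; refcounts: pp0:1 pp1:2 pp2:1
Op 3: write(P1, v0, 123). refcount(pp2)=1 -> write in place. 3 ppages; refcounts: pp0:1 pp1:2 pp2:1
Op 4: write(P1, v0, 175). refcount(pp2)=1 -> write in place. 3 ppages; refcounts: pp0:1 pp1:2 pp2:1
Op 5: read(P1, v0) -> 175. No state change.
Op 6: read(P1, v0) -> 175. No state change.
Op 7: write(P0, v0, 159). refcount(pp0)=1 -> write in place. 3 ppages; refcounts: pp0:1 pp1:2 pp2:1
Op 8: fork(P1) -> P2. 3 ppages; refcounts: pp0:1 pp1:3 pp2:2
P0: v0 -> pp0 = 159
P1: v0 -> pp2 = 175
P2: v0 -> pp2 = 175

Answer: 159 175 175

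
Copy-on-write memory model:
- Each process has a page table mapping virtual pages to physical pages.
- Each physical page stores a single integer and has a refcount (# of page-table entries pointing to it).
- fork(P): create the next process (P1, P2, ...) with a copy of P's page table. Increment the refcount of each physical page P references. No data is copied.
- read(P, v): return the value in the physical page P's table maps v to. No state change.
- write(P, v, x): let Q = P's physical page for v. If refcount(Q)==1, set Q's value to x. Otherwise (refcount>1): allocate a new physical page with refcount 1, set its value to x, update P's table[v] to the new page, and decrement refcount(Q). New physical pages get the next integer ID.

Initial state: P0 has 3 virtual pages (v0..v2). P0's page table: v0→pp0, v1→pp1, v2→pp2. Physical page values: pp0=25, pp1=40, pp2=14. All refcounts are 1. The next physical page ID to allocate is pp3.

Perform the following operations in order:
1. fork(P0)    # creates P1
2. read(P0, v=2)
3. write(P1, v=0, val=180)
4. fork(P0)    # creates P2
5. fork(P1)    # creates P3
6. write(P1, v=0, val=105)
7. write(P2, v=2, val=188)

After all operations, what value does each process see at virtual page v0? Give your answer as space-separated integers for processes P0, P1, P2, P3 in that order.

Answer: 25 105 25 180

Derivation:
Op 1: fork(P0) -> P1. 3 ppages; refcounts: pp0:2 pp1:2 pp2:2
Op 2: read(P0, v2) -> 14. No state change.
Op 3: write(P1, v0, 180). refcount(pp0)=2>1 -> COPY to pp3. 4 ppages; refcounts: pp0:1 pp1:2 pp2:2 pp3:1
Op 4: fork(P0) -> P2. 4 ppages; refcounts: pp0:2 pp1:3 pp2:3 pp3:1
Op 5: fork(P1) -> P3. 4 ppages; refcounts: pp0:2 pp1:4 pp2:4 pp3:2
Op 6: write(P1, v0, 105). refcount(pp3)=2>1 -> COPY to pp4. 5 ppages; refcounts: pp0:2 pp1:4 pp2:4 pp3:1 pp4:1
Op 7: write(P2, v2, 188). refcount(pp2)=4>1 -> COPY to pp5. 6 ppages; refcounts: pp0:2 pp1:4 pp2:3 pp3:1 pp4:1 pp5:1
P0: v0 -> pp0 = 25
P1: v0 -> pp4 = 105
P2: v0 -> pp0 = 25
P3: v0 -> pp3 = 180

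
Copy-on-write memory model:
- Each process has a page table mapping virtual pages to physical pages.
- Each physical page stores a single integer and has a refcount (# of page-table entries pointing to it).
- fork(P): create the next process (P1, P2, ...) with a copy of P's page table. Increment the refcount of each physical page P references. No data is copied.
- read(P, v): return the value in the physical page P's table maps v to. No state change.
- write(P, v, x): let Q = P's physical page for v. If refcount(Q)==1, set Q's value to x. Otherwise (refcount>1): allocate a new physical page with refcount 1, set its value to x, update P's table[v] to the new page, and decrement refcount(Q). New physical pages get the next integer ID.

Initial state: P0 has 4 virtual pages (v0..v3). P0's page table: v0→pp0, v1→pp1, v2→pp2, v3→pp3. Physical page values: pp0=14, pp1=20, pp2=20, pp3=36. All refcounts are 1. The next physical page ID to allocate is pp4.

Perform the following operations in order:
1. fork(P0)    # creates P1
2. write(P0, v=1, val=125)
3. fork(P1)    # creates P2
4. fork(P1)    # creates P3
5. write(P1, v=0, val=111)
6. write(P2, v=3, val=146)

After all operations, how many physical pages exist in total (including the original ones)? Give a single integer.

Answer: 7

Derivation:
Op 1: fork(P0) -> P1. 4 ppages; refcounts: pp0:2 pp1:2 pp2:2 pp3:2
Op 2: write(P0, v1, 125). refcount(pp1)=2>1 -> COPY to pp4. 5 ppages; refcounts: pp0:2 pp1:1 pp2:2 pp3:2 pp4:1
Op 3: fork(P1) -> P2. 5 ppages; refcounts: pp0:3 pp1:2 pp2:3 pp3:3 pp4:1
Op 4: fork(P1) -> P3. 5 ppages; refcounts: pp0:4 pp1:3 pp2:4 pp3:4 pp4:1
Op 5: write(P1, v0, 111). refcount(pp0)=4>1 -> COPY to pp5. 6 ppages; refcounts: pp0:3 pp1:3 pp2:4 pp3:4 pp4:1 pp5:1
Op 6: write(P2, v3, 146). refcount(pp3)=4>1 -> COPY to pp6. 7 ppages; refcounts: pp0:3 pp1:3 pp2:4 pp3:3 pp4:1 pp5:1 pp6:1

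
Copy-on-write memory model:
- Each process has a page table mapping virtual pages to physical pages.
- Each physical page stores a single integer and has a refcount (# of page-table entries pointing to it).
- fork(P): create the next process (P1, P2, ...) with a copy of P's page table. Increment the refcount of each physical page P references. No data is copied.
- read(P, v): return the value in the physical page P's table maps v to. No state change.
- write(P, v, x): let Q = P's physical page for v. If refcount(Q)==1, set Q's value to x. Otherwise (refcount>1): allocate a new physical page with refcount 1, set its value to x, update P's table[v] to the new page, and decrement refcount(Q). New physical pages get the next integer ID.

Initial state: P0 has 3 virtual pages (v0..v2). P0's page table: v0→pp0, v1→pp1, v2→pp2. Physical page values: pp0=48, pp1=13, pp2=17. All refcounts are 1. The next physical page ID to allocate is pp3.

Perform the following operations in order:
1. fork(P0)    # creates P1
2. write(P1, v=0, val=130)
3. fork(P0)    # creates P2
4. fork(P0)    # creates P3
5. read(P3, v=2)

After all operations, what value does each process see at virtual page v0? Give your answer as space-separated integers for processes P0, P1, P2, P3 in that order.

Answer: 48 130 48 48

Derivation:
Op 1: fork(P0) -> P1. 3 ppages; refcounts: pp0:2 pp1:2 pp2:2
Op 2: write(P1, v0, 130). refcount(pp0)=2>1 -> COPY to pp3. 4 ppages; refcounts: pp0:1 pp1:2 pp2:2 pp3:1
Op 3: fork(P0) -> P2. 4 ppages; refcounts: pp0:2 pp1:3 pp2:3 pp3:1
Op 4: fork(P0) -> P3. 4 ppages; refcounts: pp0:3 pp1:4 pp2:4 pp3:1
Op 5: read(P3, v2) -> 17. No state change.
P0: v0 -> pp0 = 48
P1: v0 -> pp3 = 130
P2: v0 -> pp0 = 48
P3: v0 -> pp0 = 48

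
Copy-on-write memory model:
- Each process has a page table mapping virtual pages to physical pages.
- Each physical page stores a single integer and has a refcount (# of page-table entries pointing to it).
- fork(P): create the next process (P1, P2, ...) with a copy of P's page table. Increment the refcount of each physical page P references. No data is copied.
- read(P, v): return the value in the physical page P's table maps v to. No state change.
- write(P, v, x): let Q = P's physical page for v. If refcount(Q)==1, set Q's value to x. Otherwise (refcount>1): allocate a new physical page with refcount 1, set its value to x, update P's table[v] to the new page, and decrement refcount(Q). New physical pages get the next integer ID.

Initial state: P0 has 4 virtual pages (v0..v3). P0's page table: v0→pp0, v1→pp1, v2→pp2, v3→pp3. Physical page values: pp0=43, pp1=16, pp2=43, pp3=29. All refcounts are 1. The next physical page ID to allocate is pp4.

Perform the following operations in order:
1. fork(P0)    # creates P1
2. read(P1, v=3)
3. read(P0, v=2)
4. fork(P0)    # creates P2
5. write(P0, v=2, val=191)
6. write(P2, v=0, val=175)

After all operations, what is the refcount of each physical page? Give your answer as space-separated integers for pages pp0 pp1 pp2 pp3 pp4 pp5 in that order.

Op 1: fork(P0) -> P1. 4 ppages; refcounts: pp0:2 pp1:2 pp2:2 pp3:2
Op 2: read(P1, v3) -> 29. No state change.
Op 3: read(P0, v2) -> 43. No state change.
Op 4: fork(P0) -> P2. 4 ppages; refcounts: pp0:3 pp1:3 pp2:3 pp3:3
Op 5: write(P0, v2, 191). refcount(pp2)=3>1 -> COPY to pp4. 5 ppages; refcounts: pp0:3 pp1:3 pp2:2 pp3:3 pp4:1
Op 6: write(P2, v0, 175). refcount(pp0)=3>1 -> COPY to pp5. 6 ppages; refcounts: pp0:2 pp1:3 pp2:2 pp3:3 pp4:1 pp5:1

Answer: 2 3 2 3 1 1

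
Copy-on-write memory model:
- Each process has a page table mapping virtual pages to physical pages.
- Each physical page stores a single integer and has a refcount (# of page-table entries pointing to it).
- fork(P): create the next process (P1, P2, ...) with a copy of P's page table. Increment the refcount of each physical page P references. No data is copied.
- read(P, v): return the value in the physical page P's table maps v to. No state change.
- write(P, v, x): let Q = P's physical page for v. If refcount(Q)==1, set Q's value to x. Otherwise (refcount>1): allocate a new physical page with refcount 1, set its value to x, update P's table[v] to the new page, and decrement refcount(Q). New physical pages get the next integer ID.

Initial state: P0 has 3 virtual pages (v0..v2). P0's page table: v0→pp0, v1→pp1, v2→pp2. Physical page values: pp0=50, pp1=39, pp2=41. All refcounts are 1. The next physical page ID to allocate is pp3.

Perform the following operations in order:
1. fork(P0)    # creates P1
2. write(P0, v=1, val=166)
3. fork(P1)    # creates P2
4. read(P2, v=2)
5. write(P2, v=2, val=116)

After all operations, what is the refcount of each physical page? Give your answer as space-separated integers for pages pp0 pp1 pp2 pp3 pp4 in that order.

Op 1: fork(P0) -> P1. 3 ppages; refcounts: pp0:2 pp1:2 pp2:2
Op 2: write(P0, v1, 166). refcount(pp1)=2>1 -> COPY to pp3. 4 ppages; refcounts: pp0:2 pp1:1 pp2:2 pp3:1
Op 3: fork(P1) -> P2. 4 ppages; refcounts: pp0:3 pp1:2 pp2:3 pp3:1
Op 4: read(P2, v2) -> 41. No state change.
Op 5: write(P2, v2, 116). refcount(pp2)=3>1 -> COPY to pp4. 5 ppages; refcounts: pp0:3 pp1:2 pp2:2 pp3:1 pp4:1

Answer: 3 2 2 1 1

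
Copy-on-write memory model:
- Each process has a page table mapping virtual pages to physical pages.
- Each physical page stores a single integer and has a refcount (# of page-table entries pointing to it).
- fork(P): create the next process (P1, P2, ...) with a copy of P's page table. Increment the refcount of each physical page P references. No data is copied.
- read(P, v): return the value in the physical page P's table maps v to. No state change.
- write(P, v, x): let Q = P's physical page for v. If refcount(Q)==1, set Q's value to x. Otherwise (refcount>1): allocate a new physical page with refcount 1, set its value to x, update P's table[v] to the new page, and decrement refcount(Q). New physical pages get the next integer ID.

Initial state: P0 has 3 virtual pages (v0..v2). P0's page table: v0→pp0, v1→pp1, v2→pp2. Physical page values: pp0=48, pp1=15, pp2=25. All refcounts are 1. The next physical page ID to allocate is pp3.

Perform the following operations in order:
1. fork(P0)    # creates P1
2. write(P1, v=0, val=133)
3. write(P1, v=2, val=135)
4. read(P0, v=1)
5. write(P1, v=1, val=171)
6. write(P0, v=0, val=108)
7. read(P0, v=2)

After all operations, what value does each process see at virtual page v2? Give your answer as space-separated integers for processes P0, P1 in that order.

Op 1: fork(P0) -> P1. 3 ppages; refcounts: pp0:2 pp1:2 pp2:2
Op 2: write(P1, v0, 133). refcount(pp0)=2>1 -> COPY to pp3. 4 ppages; refcounts: pp0:1 pp1:2 pp2:2 pp3:1
Op 3: write(P1, v2, 135). refcount(pp2)=2>1 -> COPY to pp4. 5 ppages; refcounts: pp0:1 pp1:2 pp2:1 pp3:1 pp4:1
Op 4: read(P0, v1) -> 15. No state change.
Op 5: write(P1, v1, 171). refcount(pp1)=2>1 -> COPY to pp5. 6 ppages; refcounts: pp0:1 pp1:1 pp2:1 pp3:1 pp4:1 pp5:1
Op 6: write(P0, v0, 108). refcount(pp0)=1 -> write in place. 6 ppages; refcounts: pp0:1 pp1:1 pp2:1 pp3:1 pp4:1 pp5:1
Op 7: read(P0, v2) -> 25. No state change.
P0: v2 -> pp2 = 25
P1: v2 -> pp4 = 135

Answer: 25 135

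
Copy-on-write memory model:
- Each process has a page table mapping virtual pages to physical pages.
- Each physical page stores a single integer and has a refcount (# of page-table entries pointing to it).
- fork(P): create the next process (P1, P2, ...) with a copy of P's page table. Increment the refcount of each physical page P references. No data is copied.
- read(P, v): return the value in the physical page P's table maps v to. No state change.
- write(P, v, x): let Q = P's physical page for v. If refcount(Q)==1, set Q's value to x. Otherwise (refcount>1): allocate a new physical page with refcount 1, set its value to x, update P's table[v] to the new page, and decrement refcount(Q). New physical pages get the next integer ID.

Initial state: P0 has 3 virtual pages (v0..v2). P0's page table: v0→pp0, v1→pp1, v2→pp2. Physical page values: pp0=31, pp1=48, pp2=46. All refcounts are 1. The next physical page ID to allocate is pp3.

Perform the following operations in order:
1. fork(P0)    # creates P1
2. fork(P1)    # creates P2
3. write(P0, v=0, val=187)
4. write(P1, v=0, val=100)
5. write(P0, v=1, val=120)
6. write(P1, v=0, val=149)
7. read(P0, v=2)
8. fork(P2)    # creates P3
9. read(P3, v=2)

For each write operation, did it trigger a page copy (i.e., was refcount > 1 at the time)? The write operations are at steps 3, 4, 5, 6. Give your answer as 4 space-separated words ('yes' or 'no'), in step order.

Op 1: fork(P0) -> P1. 3 ppages; refcounts: pp0:2 pp1:2 pp2:2
Op 2: fork(P1) -> P2. 3 ppages; refcounts: pp0:3 pp1:3 pp2:3
Op 3: write(P0, v0, 187). refcount(pp0)=3>1 -> COPY to pp3. 4 ppages; refcounts: pp0:2 pp1:3 pp2:3 pp3:1
Op 4: write(P1, v0, 100). refcount(pp0)=2>1 -> COPY to pp4. 5 ppages; refcounts: pp0:1 pp1:3 pp2:3 pp3:1 pp4:1
Op 5: write(P0, v1, 120). refcount(pp1)=3>1 -> COPY to pp5. 6 ppages; refcounts: pp0:1 pp1:2 pp2:3 pp3:1 pp4:1 pp5:1
Op 6: write(P1, v0, 149). refcount(pp4)=1 -> write in place. 6 ppages; refcounts: pp0:1 pp1:2 pp2:3 pp3:1 pp4:1 pp5:1
Op 7: read(P0, v2) -> 46. No state change.
Op 8: fork(P2) -> P3. 6 ppages; refcounts: pp0:2 pp1:3 pp2:4 pp3:1 pp4:1 pp5:1
Op 9: read(P3, v2) -> 46. No state change.

yes yes yes no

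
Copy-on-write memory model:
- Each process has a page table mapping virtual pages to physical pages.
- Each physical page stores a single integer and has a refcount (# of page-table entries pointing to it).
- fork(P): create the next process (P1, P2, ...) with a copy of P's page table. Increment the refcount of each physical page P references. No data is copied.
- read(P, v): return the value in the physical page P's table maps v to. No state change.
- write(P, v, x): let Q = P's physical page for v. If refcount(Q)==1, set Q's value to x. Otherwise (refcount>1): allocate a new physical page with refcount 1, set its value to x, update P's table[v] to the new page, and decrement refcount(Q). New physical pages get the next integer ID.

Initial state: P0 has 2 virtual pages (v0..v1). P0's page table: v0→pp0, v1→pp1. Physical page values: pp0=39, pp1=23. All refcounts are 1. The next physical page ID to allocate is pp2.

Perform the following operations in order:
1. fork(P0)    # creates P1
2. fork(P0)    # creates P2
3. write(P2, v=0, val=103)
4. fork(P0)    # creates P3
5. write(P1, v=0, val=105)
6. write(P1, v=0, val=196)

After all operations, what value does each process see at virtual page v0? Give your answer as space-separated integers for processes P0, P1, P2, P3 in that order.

Op 1: fork(P0) -> P1. 2 ppages; refcounts: pp0:2 pp1:2
Op 2: fork(P0) -> P2. 2 ppages; refcounts: pp0:3 pp1:3
Op 3: write(P2, v0, 103). refcount(pp0)=3>1 -> COPY to pp2. 3 ppages; refcounts: pp0:2 pp1:3 pp2:1
Op 4: fork(P0) -> P3. 3 ppages; refcounts: pp0:3 pp1:4 pp2:1
Op 5: write(P1, v0, 105). refcount(pp0)=3>1 -> COPY to pp3. 4 ppages; refcounts: pp0:2 pp1:4 pp2:1 pp3:1
Op 6: write(P1, v0, 196). refcount(pp3)=1 -> write in place. 4 ppages; refcounts: pp0:2 pp1:4 pp2:1 pp3:1
P0: v0 -> pp0 = 39
P1: v0 -> pp3 = 196
P2: v0 -> pp2 = 103
P3: v0 -> pp0 = 39

Answer: 39 196 103 39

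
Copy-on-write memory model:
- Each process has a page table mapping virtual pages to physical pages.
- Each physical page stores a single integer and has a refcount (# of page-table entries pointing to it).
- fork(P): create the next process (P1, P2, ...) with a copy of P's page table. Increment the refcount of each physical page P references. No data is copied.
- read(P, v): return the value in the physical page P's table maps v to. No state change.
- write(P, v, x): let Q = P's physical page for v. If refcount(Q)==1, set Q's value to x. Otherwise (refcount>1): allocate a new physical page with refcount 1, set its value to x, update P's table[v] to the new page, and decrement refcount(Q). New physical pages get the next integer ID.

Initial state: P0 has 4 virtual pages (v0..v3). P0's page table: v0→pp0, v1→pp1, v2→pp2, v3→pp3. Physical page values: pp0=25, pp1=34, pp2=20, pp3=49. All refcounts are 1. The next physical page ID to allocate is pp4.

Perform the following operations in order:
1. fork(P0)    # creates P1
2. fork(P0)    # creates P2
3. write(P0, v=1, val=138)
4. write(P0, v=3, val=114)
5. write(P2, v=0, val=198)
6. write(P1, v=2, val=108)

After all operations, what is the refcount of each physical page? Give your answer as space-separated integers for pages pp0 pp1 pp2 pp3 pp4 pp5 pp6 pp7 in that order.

Op 1: fork(P0) -> P1. 4 ppages; refcounts: pp0:2 pp1:2 pp2:2 pp3:2
Op 2: fork(P0) -> P2. 4 ppages; refcounts: pp0:3 pp1:3 pp2:3 pp3:3
Op 3: write(P0, v1, 138). refcount(pp1)=3>1 -> COPY to pp4. 5 ppages; refcounts: pp0:3 pp1:2 pp2:3 pp3:3 pp4:1
Op 4: write(P0, v3, 114). refcount(pp3)=3>1 -> COPY to pp5. 6 ppages; refcounts: pp0:3 pp1:2 pp2:3 pp3:2 pp4:1 pp5:1
Op 5: write(P2, v0, 198). refcount(pp0)=3>1 -> COPY to pp6. 7 ppages; refcounts: pp0:2 pp1:2 pp2:3 pp3:2 pp4:1 pp5:1 pp6:1
Op 6: write(P1, v2, 108). refcount(pp2)=3>1 -> COPY to pp7. 8 ppages; refcounts: pp0:2 pp1:2 pp2:2 pp3:2 pp4:1 pp5:1 pp6:1 pp7:1

Answer: 2 2 2 2 1 1 1 1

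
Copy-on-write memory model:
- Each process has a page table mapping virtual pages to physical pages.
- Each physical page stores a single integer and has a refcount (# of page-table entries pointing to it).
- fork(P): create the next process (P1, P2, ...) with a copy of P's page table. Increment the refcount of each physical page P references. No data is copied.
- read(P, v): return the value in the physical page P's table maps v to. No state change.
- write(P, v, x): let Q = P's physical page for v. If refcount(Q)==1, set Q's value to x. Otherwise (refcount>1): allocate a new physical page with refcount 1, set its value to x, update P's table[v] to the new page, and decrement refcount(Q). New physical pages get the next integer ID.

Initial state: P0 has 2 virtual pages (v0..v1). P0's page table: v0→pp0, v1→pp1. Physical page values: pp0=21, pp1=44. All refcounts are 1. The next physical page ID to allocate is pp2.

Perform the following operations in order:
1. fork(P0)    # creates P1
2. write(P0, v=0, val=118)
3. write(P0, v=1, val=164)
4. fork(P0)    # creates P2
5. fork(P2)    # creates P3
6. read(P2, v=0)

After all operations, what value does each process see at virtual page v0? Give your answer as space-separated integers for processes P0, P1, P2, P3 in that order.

Op 1: fork(P0) -> P1. 2 ppages; refcounts: pp0:2 pp1:2
Op 2: write(P0, v0, 118). refcount(pp0)=2>1 -> COPY to pp2. 3 ppages; refcounts: pp0:1 pp1:2 pp2:1
Op 3: write(P0, v1, 164). refcount(pp1)=2>1 -> COPY to pp3. 4 ppages; refcounts: pp0:1 pp1:1 pp2:1 pp3:1
Op 4: fork(P0) -> P2. 4 ppages; refcounts: pp0:1 pp1:1 pp2:2 pp3:2
Op 5: fork(P2) -> P3. 4 ppages; refcounts: pp0:1 pp1:1 pp2:3 pp3:3
Op 6: read(P2, v0) -> 118. No state change.
P0: v0 -> pp2 = 118
P1: v0 -> pp0 = 21
P2: v0 -> pp2 = 118
P3: v0 -> pp2 = 118

Answer: 118 21 118 118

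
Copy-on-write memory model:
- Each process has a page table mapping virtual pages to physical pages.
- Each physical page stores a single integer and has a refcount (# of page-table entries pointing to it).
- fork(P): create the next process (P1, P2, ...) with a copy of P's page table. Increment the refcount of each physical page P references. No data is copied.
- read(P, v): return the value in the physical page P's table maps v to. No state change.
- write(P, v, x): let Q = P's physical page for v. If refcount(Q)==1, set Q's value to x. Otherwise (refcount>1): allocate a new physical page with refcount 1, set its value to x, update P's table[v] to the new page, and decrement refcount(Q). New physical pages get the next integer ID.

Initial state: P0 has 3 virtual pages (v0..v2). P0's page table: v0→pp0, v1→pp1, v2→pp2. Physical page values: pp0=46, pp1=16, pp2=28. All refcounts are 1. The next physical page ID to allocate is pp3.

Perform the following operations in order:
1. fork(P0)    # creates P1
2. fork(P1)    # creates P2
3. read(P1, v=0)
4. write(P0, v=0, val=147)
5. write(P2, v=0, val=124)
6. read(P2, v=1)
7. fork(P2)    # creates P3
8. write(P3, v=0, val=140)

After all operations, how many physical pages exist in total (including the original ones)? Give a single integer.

Op 1: fork(P0) -> P1. 3 ppages; refcounts: pp0:2 pp1:2 pp2:2
Op 2: fork(P1) -> P2. 3 ppages; refcounts: pp0:3 pp1:3 pp2:3
Op 3: read(P1, v0) -> 46. No state change.
Op 4: write(P0, v0, 147). refcount(pp0)=3>1 -> COPY to pp3. 4 ppages; refcounts: pp0:2 pp1:3 pp2:3 pp3:1
Op 5: write(P2, v0, 124). refcount(pp0)=2>1 -> COPY to pp4. 5 ppages; refcounts: pp0:1 pp1:3 pp2:3 pp3:1 pp4:1
Op 6: read(P2, v1) -> 16. No state change.
Op 7: fork(P2) -> P3. 5 ppages; refcounts: pp0:1 pp1:4 pp2:4 pp3:1 pp4:2
Op 8: write(P3, v0, 140). refcount(pp4)=2>1 -> COPY to pp5. 6 ppages; refcounts: pp0:1 pp1:4 pp2:4 pp3:1 pp4:1 pp5:1

Answer: 6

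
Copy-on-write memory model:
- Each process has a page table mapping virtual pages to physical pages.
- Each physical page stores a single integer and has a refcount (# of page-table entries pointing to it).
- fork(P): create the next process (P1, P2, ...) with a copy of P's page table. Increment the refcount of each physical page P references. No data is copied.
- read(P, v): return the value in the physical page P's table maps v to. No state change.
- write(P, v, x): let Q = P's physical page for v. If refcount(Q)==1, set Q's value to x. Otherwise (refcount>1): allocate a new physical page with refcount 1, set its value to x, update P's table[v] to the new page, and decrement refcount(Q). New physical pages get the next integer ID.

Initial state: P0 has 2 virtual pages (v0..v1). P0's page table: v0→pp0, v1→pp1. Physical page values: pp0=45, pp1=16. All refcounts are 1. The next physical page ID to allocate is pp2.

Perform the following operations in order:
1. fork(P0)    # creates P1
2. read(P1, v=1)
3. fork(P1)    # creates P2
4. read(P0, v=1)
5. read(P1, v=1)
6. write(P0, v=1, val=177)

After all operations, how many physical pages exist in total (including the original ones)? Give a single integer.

Answer: 3

Derivation:
Op 1: fork(P0) -> P1. 2 ppages; refcounts: pp0:2 pp1:2
Op 2: read(P1, v1) -> 16. No state change.
Op 3: fork(P1) -> P2. 2 ppages; refcounts: pp0:3 pp1:3
Op 4: read(P0, v1) -> 16. No state change.
Op 5: read(P1, v1) -> 16. No state change.
Op 6: write(P0, v1, 177). refcount(pp1)=3>1 -> COPY to pp2. 3 ppages; refcounts: pp0:3 pp1:2 pp2:1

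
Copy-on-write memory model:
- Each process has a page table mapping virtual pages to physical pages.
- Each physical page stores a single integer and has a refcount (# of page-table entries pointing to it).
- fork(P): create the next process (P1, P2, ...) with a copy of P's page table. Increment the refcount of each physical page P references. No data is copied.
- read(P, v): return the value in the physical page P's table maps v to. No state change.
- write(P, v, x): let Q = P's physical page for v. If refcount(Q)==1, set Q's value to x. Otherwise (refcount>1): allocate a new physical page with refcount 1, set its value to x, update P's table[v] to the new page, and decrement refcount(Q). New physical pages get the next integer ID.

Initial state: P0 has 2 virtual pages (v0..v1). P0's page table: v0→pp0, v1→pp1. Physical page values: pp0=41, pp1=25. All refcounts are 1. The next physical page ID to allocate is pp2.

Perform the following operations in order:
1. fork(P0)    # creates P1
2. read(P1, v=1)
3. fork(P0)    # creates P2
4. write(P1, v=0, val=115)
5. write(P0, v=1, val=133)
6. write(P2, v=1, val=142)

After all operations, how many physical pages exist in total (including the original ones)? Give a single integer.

Answer: 5

Derivation:
Op 1: fork(P0) -> P1. 2 ppages; refcounts: pp0:2 pp1:2
Op 2: read(P1, v1) -> 25. No state change.
Op 3: fork(P0) -> P2. 2 ppages; refcounts: pp0:3 pp1:3
Op 4: write(P1, v0, 115). refcount(pp0)=3>1 -> COPY to pp2. 3 ppages; refcounts: pp0:2 pp1:3 pp2:1
Op 5: write(P0, v1, 133). refcount(pp1)=3>1 -> COPY to pp3. 4 ppages; refcounts: pp0:2 pp1:2 pp2:1 pp3:1
Op 6: write(P2, v1, 142). refcount(pp1)=2>1 -> COPY to pp4. 5 ppages; refcounts: pp0:2 pp1:1 pp2:1 pp3:1 pp4:1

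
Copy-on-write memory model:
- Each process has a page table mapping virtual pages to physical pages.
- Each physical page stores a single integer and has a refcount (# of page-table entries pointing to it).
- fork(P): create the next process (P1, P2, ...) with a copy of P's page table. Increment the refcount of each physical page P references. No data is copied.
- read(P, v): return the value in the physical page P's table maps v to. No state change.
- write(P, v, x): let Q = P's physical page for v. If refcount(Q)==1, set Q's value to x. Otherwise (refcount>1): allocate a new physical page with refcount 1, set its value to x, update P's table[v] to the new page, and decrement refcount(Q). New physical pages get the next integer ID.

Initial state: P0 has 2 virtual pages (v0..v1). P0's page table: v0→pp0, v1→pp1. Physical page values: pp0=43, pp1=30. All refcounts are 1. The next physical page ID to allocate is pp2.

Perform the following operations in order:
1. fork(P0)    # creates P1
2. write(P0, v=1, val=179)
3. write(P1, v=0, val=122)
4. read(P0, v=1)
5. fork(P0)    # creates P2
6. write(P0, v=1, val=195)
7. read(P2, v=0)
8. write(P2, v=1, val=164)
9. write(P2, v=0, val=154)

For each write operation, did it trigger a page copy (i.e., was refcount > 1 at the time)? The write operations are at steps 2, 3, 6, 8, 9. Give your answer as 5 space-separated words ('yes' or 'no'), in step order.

Op 1: fork(P0) -> P1. 2 ppages; refcounts: pp0:2 pp1:2
Op 2: write(P0, v1, 179). refcount(pp1)=2>1 -> COPY to pp2. 3 ppages; refcounts: pp0:2 pp1:1 pp2:1
Op 3: write(P1, v0, 122). refcount(pp0)=2>1 -> COPY to pp3. 4 ppages; refcounts: pp0:1 pp1:1 pp2:1 pp3:1
Op 4: read(P0, v1) -> 179. No state change.
Op 5: fork(P0) -> P2. 4 ppages; refcounts: pp0:2 pp1:1 pp2:2 pp3:1
Op 6: write(P0, v1, 195). refcount(pp2)=2>1 -> COPY to pp4. 5 ppages; refcounts: pp0:2 pp1:1 pp2:1 pp3:1 pp4:1
Op 7: read(P2, v0) -> 43. No state change.
Op 8: write(P2, v1, 164). refcount(pp2)=1 -> write in place. 5 ppages; refcounts: pp0:2 pp1:1 pp2:1 pp3:1 pp4:1
Op 9: write(P2, v0, 154). refcount(pp0)=2>1 -> COPY to pp5. 6 ppages; refcounts: pp0:1 pp1:1 pp2:1 pp3:1 pp4:1 pp5:1

yes yes yes no yes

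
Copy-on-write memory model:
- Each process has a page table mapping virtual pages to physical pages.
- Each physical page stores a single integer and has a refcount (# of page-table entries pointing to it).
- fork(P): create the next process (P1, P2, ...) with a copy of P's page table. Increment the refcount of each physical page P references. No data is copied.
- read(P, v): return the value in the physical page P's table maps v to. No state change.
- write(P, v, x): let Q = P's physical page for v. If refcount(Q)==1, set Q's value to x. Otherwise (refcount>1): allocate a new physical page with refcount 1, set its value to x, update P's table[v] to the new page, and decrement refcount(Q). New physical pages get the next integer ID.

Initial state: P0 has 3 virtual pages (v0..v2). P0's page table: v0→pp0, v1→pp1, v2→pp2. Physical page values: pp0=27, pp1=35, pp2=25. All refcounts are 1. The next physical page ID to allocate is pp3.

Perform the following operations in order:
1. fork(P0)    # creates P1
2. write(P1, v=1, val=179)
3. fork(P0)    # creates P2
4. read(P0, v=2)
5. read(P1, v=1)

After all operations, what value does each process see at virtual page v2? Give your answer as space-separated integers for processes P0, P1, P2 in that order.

Op 1: fork(P0) -> P1. 3 ppages; refcounts: pp0:2 pp1:2 pp2:2
Op 2: write(P1, v1, 179). refcount(pp1)=2>1 -> COPY to pp3. 4 ppages; refcounts: pp0:2 pp1:1 pp2:2 pp3:1
Op 3: fork(P0) -> P2. 4 ppages; refcounts: pp0:3 pp1:2 pp2:3 pp3:1
Op 4: read(P0, v2) -> 25. No state change.
Op 5: read(P1, v1) -> 179. No state change.
P0: v2 -> pp2 = 25
P1: v2 -> pp2 = 25
P2: v2 -> pp2 = 25

Answer: 25 25 25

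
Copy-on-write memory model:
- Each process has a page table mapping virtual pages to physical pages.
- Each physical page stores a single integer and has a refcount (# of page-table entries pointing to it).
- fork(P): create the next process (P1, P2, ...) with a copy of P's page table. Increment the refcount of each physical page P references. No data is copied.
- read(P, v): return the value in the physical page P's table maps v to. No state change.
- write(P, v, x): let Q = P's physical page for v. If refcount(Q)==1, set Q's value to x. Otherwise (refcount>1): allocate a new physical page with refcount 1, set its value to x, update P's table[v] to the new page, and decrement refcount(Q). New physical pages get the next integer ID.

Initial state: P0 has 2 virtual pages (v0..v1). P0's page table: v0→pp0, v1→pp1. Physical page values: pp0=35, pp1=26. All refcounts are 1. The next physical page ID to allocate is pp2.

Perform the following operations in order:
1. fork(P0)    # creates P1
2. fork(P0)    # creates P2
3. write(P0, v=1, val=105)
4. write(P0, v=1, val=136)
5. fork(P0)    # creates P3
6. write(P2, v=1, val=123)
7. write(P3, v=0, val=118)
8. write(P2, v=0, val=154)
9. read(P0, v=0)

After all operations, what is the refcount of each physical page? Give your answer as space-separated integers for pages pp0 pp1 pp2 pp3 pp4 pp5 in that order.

Answer: 2 1 2 1 1 1

Derivation:
Op 1: fork(P0) -> P1. 2 ppages; refcounts: pp0:2 pp1:2
Op 2: fork(P0) -> P2. 2 ppages; refcounts: pp0:3 pp1:3
Op 3: write(P0, v1, 105). refcount(pp1)=3>1 -> COPY to pp2. 3 ppages; refcounts: pp0:3 pp1:2 pp2:1
Op 4: write(P0, v1, 136). refcount(pp2)=1 -> write in place. 3 ppages; refcounts: pp0:3 pp1:2 pp2:1
Op 5: fork(P0) -> P3. 3 ppages; refcounts: pp0:4 pp1:2 pp2:2
Op 6: write(P2, v1, 123). refcount(pp1)=2>1 -> COPY to pp3. 4 ppages; refcounts: pp0:4 pp1:1 pp2:2 pp3:1
Op 7: write(P3, v0, 118). refcount(pp0)=4>1 -> COPY to pp4. 5 ppages; refcounts: pp0:3 pp1:1 pp2:2 pp3:1 pp4:1
Op 8: write(P2, v0, 154). refcount(pp0)=3>1 -> COPY to pp5. 6 ppages; refcounts: pp0:2 pp1:1 pp2:2 pp3:1 pp4:1 pp5:1
Op 9: read(P0, v0) -> 35. No state change.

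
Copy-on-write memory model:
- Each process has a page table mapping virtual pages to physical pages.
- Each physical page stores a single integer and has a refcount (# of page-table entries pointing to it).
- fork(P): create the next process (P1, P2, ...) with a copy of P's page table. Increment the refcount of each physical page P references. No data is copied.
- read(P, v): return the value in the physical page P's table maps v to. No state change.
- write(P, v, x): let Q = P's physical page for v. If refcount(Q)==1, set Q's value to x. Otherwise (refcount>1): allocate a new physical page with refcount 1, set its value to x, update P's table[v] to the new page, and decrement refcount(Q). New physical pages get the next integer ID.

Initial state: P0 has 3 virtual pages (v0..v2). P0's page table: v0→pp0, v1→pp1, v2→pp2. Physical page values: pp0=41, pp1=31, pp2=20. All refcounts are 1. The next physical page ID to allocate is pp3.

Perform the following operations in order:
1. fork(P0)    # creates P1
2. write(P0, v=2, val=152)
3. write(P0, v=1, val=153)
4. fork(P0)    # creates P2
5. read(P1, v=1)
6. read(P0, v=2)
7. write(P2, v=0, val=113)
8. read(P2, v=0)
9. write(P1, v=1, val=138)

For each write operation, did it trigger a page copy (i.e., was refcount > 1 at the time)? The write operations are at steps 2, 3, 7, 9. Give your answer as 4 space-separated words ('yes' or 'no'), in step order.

Op 1: fork(P0) -> P1. 3 ppages; refcounts: pp0:2 pp1:2 pp2:2
Op 2: write(P0, v2, 152). refcount(pp2)=2>1 -> COPY to pp3. 4 ppages; refcounts: pp0:2 pp1:2 pp2:1 pp3:1
Op 3: write(P0, v1, 153). refcount(pp1)=2>1 -> COPY to pp4. 5 ppages; refcounts: pp0:2 pp1:1 pp2:1 pp3:1 pp4:1
Op 4: fork(P0) -> P2. 5 ppages; refcounts: pp0:3 pp1:1 pp2:1 pp3:2 pp4:2
Op 5: read(P1, v1) -> 31. No state change.
Op 6: read(P0, v2) -> 152. No state change.
Op 7: write(P2, v0, 113). refcount(pp0)=3>1 -> COPY to pp5. 6 ppages; refcounts: pp0:2 pp1:1 pp2:1 pp3:2 pp4:2 pp5:1
Op 8: read(P2, v0) -> 113. No state change.
Op 9: write(P1, v1, 138). refcount(pp1)=1 -> write in place. 6 ppages; refcounts: pp0:2 pp1:1 pp2:1 pp3:2 pp4:2 pp5:1

yes yes yes no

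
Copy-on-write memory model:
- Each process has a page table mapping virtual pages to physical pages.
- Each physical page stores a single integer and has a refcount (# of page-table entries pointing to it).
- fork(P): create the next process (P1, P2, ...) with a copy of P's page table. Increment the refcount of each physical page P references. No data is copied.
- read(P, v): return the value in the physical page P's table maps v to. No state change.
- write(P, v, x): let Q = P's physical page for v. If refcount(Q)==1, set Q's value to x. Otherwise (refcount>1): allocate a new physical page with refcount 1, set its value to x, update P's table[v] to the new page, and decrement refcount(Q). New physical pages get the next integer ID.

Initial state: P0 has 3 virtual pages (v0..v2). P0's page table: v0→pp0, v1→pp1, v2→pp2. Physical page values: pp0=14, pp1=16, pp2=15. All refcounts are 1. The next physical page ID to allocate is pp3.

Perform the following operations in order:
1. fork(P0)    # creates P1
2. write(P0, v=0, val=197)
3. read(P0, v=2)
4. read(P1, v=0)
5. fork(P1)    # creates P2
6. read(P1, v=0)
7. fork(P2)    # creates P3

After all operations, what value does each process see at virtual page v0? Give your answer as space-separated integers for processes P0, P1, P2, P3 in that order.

Answer: 197 14 14 14

Derivation:
Op 1: fork(P0) -> P1. 3 ppages; refcounts: pp0:2 pp1:2 pp2:2
Op 2: write(P0, v0, 197). refcount(pp0)=2>1 -> COPY to pp3. 4 ppages; refcounts: pp0:1 pp1:2 pp2:2 pp3:1
Op 3: read(P0, v2) -> 15. No state change.
Op 4: read(P1, v0) -> 14. No state change.
Op 5: fork(P1) -> P2. 4 ppages; refcounts: pp0:2 pp1:3 pp2:3 pp3:1
Op 6: read(P1, v0) -> 14. No state change.
Op 7: fork(P2) -> P3. 4 ppages; refcounts: pp0:3 pp1:4 pp2:4 pp3:1
P0: v0 -> pp3 = 197
P1: v0 -> pp0 = 14
P2: v0 -> pp0 = 14
P3: v0 -> pp0 = 14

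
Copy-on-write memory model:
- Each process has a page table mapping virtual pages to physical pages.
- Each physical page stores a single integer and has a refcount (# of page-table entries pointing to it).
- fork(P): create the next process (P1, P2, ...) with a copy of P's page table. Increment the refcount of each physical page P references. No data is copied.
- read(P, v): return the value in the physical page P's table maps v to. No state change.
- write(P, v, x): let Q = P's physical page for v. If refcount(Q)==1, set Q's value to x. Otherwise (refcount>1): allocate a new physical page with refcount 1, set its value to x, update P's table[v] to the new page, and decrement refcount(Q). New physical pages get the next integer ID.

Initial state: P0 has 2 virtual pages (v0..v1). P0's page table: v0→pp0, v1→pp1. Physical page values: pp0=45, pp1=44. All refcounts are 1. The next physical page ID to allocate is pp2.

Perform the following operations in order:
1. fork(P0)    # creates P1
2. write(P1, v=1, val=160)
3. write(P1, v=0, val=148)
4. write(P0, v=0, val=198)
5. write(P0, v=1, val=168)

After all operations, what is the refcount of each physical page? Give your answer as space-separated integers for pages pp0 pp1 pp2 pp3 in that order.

Op 1: fork(P0) -> P1. 2 ppages; refcounts: pp0:2 pp1:2
Op 2: write(P1, v1, 160). refcount(pp1)=2>1 -> COPY to pp2. 3 ppages; refcounts: pp0:2 pp1:1 pp2:1
Op 3: write(P1, v0, 148). refcount(pp0)=2>1 -> COPY to pp3. 4 ppages; refcounts: pp0:1 pp1:1 pp2:1 pp3:1
Op 4: write(P0, v0, 198). refcount(pp0)=1 -> write in place. 4 ppages; refcounts: pp0:1 pp1:1 pp2:1 pp3:1
Op 5: write(P0, v1, 168). refcount(pp1)=1 -> write in place. 4 ppages; refcounts: pp0:1 pp1:1 pp2:1 pp3:1

Answer: 1 1 1 1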